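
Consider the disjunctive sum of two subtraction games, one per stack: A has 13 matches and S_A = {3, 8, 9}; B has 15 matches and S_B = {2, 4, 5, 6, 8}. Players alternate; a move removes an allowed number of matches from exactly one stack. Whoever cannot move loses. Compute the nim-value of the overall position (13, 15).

2

Stack A, S = {3, 8, 9}:
G(0) = 0
G(1) = mex{} = 0
G(2) = mex{} = 0
G(3) = mex{0} = 1
G(4) = mex{0} = 1
G(5) = mex{0} = 1
G(6) = mex{1} = 0
G(7) = mex{1} = 0
G(8) = mex{1,0} = 2
G(9) = mex{0,0,0} = 1
G(10) = mex{0,0,0} = 1
G(11) = mex{2,1,0} = 3
G(12) = mex{1,1,1} = 0
G(13) = mex{1,1,1} = 0
G_A(13) = 0.
Stack B, S = {2, 4, 5, 6, 8}:
G(0) = 0
G(1) = mex{} = 0
G(2) = mex{0} = 1
G(3) = mex{0} = 1
G(4) = mex{1,0} = 2
G(5) = mex{1,0,0} = 2
G(6) = mex{2,1,0,0} = 3
G(7) = mex{2,1,1,0} = 3
G(8) = mex{3,2,1,1,0} = 4
G(9) = mex{3,2,2,1,0} = 4
G(10) = mex{4,3,2,2,1} = 0
G(11) = mex{4,3,3,2,1} = 0
G(12) = mex{0,4,3,3,2} = 1
G(13) = mex{0,4,4,3,2} = 1
G(14) = mex{1,0,4,4,3} = 2
G(15) = mex{1,0,0,4,3} = 2
G_B(15) = 2.
Combined Grundy value = 0 ⊕ 2 = 2.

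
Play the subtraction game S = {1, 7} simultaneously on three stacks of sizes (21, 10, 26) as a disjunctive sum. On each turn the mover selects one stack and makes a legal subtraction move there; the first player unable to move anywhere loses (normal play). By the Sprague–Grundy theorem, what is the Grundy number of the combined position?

All stacks use S = {1, 7}:
n :  0  1  2  3  4  5  6  7  8  9 10 11 12 13 14 15 16 17 18 19 20 21 22 23 24 25 26
G :  0  1  0  1  0  1  0  1  0  1  0  1  0  1  0  1  0  1  0  1  0  1  0  1  0  1  0
Stack A: G(21) = 1.
Stack B: G(10) = 0.
Stack C: G(26) = 0.
Combined Grundy value = 1 ⊕ 0 ⊕ 0 = 1.

1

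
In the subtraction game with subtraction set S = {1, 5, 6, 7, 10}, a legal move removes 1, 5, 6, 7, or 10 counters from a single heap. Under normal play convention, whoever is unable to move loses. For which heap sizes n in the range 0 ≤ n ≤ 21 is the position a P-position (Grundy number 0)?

0, 2, 4, 13, 15, 17

n :  0  1  2  3  4  5  6  7  8  9 10 11 12 13 14 15 16 17 18 19 20 21
G :  0  1  0  1  0  1  2  3  2  3  2  3  4  0  1  0  1  0  1  2  3  2
P-positions are exactly the n with G(n) = 0.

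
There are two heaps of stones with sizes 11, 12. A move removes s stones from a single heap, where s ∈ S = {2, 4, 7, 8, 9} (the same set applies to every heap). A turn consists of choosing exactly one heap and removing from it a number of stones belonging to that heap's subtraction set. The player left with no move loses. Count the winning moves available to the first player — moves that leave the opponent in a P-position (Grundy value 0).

0

All heaps use S = {2, 4, 7, 8, 9}:
n :  0  1  2  3  4  5  6  7  8  9 10 11 12
G :  0  0  1  1  2  2  0  3  1  4  2  0  0
Heap A: G(11) = 0.
Heap B: G(12) = 0.
Combined Grundy value = 0 ⊕ 0 = 0.
A winning move leaves total XOR = 0, i.e. changes one component's Grundy value g to g ⊕ X where X is the current total.
Heap A: target g' = 0⊕0 = 0, but every legal move changes the Grundy value (mex property), so 0 moves.
Heap B: target g' = 0⊕0 = 0, but every legal move changes the Grundy value (mex property), so 0 moves.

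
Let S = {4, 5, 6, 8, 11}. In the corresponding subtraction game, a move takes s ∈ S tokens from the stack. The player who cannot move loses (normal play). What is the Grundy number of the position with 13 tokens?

n :  0  1  2  3  4  5  6  7  8  9 10 11 12 13
G :  0  0  0  0  1  1  1  1  2  2  2  2  3  3

3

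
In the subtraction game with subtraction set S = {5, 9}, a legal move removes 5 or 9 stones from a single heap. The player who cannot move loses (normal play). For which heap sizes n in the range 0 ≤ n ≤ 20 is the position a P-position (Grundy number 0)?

n :  0  1  2  3  4  5  6  7  8  9 10 11 12 13 14 15 16 17 18 19 20
G :  0  0  0  0  0  1  1  1  1  1  2  2  2  2  0  0  0  0  0  1  1
P-positions are exactly the n with G(n) = 0.

0, 1, 2, 3, 4, 14, 15, 16, 17, 18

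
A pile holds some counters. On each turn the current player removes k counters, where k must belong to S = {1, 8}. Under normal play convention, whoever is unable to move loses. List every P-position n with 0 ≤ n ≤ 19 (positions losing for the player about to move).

n :  0  1  2  3  4  5  6  7  8  9 10 11 12 13 14 15 16 17 18 19
G :  0  1  0  1  0  1  0  1  2  0  1  0  1  0  1  0  1  2  0  1
P-positions are exactly the n with G(n) = 0.

0, 2, 4, 6, 9, 11, 13, 15, 18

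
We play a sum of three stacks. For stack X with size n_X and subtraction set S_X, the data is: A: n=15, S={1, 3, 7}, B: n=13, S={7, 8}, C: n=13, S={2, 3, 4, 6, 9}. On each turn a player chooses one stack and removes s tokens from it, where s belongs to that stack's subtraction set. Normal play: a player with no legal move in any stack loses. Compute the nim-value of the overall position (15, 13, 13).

Stack A, S = {1, 3, 7}:
G(0) = 0
G(1) = mex{0} = 1
G(2) = mex{1} = 0
G(3) = mex{0,0} = 1
G(4) = mex{1,1} = 0
G(5) = mex{0,0} = 1
G(6) = mex{1,1} = 0
G(7) = mex{0,0,0} = 1
G(8) = mex{1,1,1} = 0
G(9) = mex{0,0,0} = 1
G(10) = mex{1,1,1} = 0
G(11) = mex{0,0,0} = 1
G(12) = mex{1,1,1} = 0
G(13) = mex{0,0,0} = 1
G(14) = mex{1,1,1} = 0
G(15) = mex{0,0,0} = 1
G_A(15) = 1.
Stack B, S = {7, 8}:
n :  0  1  2  3  4  5  6  7  8  9 10 11 12 13
G :  0  0  0  0  0  0  0  1  1  1  1  1  1  1
G_B(13) = 1.
Stack C, S = {2, 3, 4, 6, 9}:
G(0) = 0
G(1) = mex{} = 0
G(2) = mex{0} = 1
G(3) = mex{0,0} = 1
G(4) = mex{1,0,0} = 2
G(5) = mex{1,1,0} = 2
G(6) = mex{2,1,1,0} = 3
G(7) = mex{2,2,1,0} = 3
G(8) = mex{3,2,2,1} = 0
G(9) = mex{3,3,2,1,0} = 4
G(10) = mex{0,3,3,2,0} = 1
G(11) = mex{4,0,3,2,1} = 5
G(12) = mex{1,4,0,3,1} = 2
G(13) = mex{5,1,4,3,2} = 0
G_C(13) = 0.
Combined Grundy value = 1 ⊕ 1 ⊕ 0 = 0.

0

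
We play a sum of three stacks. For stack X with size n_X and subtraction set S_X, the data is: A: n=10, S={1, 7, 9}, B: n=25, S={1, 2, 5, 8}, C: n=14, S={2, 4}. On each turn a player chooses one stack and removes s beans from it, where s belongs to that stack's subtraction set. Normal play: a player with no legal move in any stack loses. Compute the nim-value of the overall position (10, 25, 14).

0

Stack A, S = {1, 7, 9}:
n :  0  1  2  3  4  5  6  7  8  9 10
G :  0  1  0  1  0  1  0  1  0  1  0
G_A(10) = 0.
Stack B, S = {1, 2, 5, 8}:
G(0) = 0
G(1) = mex{0} = 1
G(2) = mex{1,0} = 2
G(3) = mex{2,1} = 0
G(4) = mex{0,2} = 1
G(5) = mex{1,0,0} = 2
G(6) = mex{2,1,1} = 0
G(7) = mex{0,2,2} = 1
G(8) = mex{1,0,0,0} = 2
G(9) = mex{2,1,1,1} = 0
G(10) = mex{0,2,2,2} = 1
G(11) = mex{1,0,0,0} = 2
G(12) = mex{2,1,1,1} = 0
G(13) = mex{0,2,2,2} = 1
G(14) = mex{1,0,0,0} = 2
G(15) = mex{2,1,1,1} = 0
G(16) = mex{0,2,2,2} = 1
G(17) = mex{1,0,0,0} = 2
G(18) = mex{2,1,1,1} = 0
G(19) = mex{0,2,2,2} = 1
G(20) = mex{1,0,0,0} = 2
G(21) = mex{2,1,1,1} = 0
G(22) = mex{0,2,2,2} = 1
G(23) = mex{1,0,0,0} = 2
G(24) = mex{2,1,1,1} = 0
G(25) = mex{0,2,2,2} = 1
G_B(25) = 1.
Stack C, S = {2, 4}:
G(0) = 0
G(1) = mex{} = 0
G(2) = mex{0} = 1
G(3) = mex{0} = 1
G(4) = mex{1,0} = 2
G(5) = mex{1,0} = 2
G(6) = mex{2,1} = 0
G(7) = mex{2,1} = 0
G(8) = mex{0,2} = 1
G(9) = mex{0,2} = 1
G(10) = mex{1,0} = 2
G(11) = mex{1,0} = 2
G(12) = mex{2,1} = 0
G(13) = mex{2,1} = 0
G(14) = mex{0,2} = 1
G_C(14) = 1.
Combined Grundy value = 0 ⊕ 1 ⊕ 1 = 0.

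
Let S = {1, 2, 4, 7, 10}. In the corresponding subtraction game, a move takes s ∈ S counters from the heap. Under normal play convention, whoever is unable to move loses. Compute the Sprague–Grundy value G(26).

n :  0  1  2  3  4  5  6  7  8  9 10 11 12 13 14 15 16 17 18 19 20 21 22 23 24 25 26
G :  0  1  2  0  1  2  0  1  2  0  1  2  0  1  2  0  1  2  0  1  2  0  1  2  0  1  2

2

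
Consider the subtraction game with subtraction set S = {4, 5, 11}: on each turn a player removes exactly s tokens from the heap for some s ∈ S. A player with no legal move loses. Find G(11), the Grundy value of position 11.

2

G(0) = 0
G(1) = mex{} = 0
G(2) = mex{} = 0
G(3) = mex{} = 0
G(4) = mex{0} = 1
G(5) = mex{0,0} = 1
G(6) = mex{0,0} = 1
G(7) = mex{0,0} = 1
G(8) = mex{1,0} = 2
G(9) = mex{1,1} = 0
G(10) = mex{1,1} = 0
G(11) = mex{1,1,0} = 2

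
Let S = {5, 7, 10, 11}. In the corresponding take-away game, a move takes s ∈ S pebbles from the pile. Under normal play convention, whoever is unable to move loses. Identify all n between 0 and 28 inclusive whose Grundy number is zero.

G(0) = 0
G(1) = mex{} = 0
G(2) = mex{} = 0
G(3) = mex{} = 0
G(4) = mex{} = 0
G(5) = mex{0} = 1
G(6) = mex{0} = 1
G(7) = mex{0,0} = 1
G(8) = mex{0,0} = 1
G(9) = mex{0,0} = 1
G(10) = mex{1,0,0} = 2
G(11) = mex{1,0,0,0} = 2
G(12) = mex{1,1,0,0} = 2
G(13) = mex{1,1,0,0} = 2
G(14) = mex{1,1,0,0} = 2
G(15) = mex{2,1,1,0} = 3
G(16) = mex{2,1,1,1} = 0
G(17) = mex{2,2,1,1} = 0
G(18) = mex{2,2,1,1} = 0
G(19) = mex{2,2,1,1} = 0
G(20) = mex{3,2,2,1} = 0
G(21) = mex{0,2,2,2} = 1
G(22) = mex{0,3,2,2} = 1
G(23) = mex{0,0,2,2} = 1
G(24) = mex{0,0,2,2} = 1
G(25) = mex{0,0,3,2} = 1
G(26) = mex{1,0,0,3} = 2
G(27) = mex{1,0,0,0} = 2
G(28) = mex{1,1,0,0} = 2
P-positions are exactly the n with G(n) = 0.

0, 1, 2, 3, 4, 16, 17, 18, 19, 20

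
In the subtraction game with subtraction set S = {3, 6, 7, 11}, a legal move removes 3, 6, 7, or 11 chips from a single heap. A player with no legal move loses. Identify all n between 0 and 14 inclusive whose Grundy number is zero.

0, 1, 2, 10, 14

G(0) = 0
G(1) = mex{} = 0
G(2) = mex{} = 0
G(3) = mex{0} = 1
G(4) = mex{0} = 1
G(5) = mex{0} = 1
G(6) = mex{1,0} = 2
G(7) = mex{1,0,0} = 2
G(8) = mex{1,0,0} = 2
G(9) = mex{2,1,0} = 3
G(10) = mex{2,1,1} = 0
G(11) = mex{2,1,1,0} = 3
G(12) = mex{3,2,1,0} = 4
G(13) = mex{0,2,2,0} = 1
G(14) = mex{3,2,2,1} = 0
P-positions are exactly the n with G(n) = 0.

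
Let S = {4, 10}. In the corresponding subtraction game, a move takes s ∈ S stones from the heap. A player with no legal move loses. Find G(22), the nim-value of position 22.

G(0) = 0
G(1) = mex{} = 0
G(2) = mex{} = 0
G(3) = mex{} = 0
G(4) = mex{0} = 1
G(5) = mex{0} = 1
G(6) = mex{0} = 1
G(7) = mex{0} = 1
G(8) = mex{1} = 0
G(9) = mex{1} = 0
G(10) = mex{1,0} = 2
G(11) = mex{1,0} = 2
G(12) = mex{0,0} = 1
G(13) = mex{0,0} = 1
G(14) = mex{2,1} = 0
G(15) = mex{2,1} = 0
G(16) = mex{1,1} = 0
G(17) = mex{1,1} = 0
G(18) = mex{0,0} = 1
G(19) = mex{0,0} = 1
G(20) = mex{0,2} = 1
G(21) = mex{0,2} = 1
G(22) = mex{1,1} = 0

0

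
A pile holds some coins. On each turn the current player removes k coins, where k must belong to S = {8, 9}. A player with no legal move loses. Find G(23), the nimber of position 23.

0

G(0) = 0
G(1) = mex{} = 0
G(2) = mex{} = 0
G(3) = mex{} = 0
G(4) = mex{} = 0
G(5) = mex{} = 0
G(6) = mex{} = 0
G(7) = mex{} = 0
G(8) = mex{0} = 1
G(9) = mex{0,0} = 1
G(10) = mex{0,0} = 1
G(11) = mex{0,0} = 1
G(12) = mex{0,0} = 1
G(13) = mex{0,0} = 1
G(14) = mex{0,0} = 1
G(15) = mex{0,0} = 1
G(16) = mex{1,0} = 2
G(17) = mex{1,1} = 0
G(18) = mex{1,1} = 0
G(19) = mex{1,1} = 0
G(20) = mex{1,1} = 0
G(21) = mex{1,1} = 0
G(22) = mex{1,1} = 0
G(23) = mex{1,1} = 0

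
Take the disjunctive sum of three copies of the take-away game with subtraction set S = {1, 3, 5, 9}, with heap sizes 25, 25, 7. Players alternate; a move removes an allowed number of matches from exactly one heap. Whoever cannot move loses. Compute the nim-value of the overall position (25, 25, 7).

1

All heaps use S = {1, 3, 5, 9}:
n :  0  1  2  3  4  5  6  7  8  9 10 11 12 13 14 15 16 17 18 19 20 21 22 23 24 25
G :  0  1  0  1  0  1  0  1  0  1  0  1  0  1  0  1  0  1  0  1  0  1  0  1  0  1
Heap A: G(25) = 1.
Heap B: G(25) = 1.
Heap C: G(7) = 1.
Combined Grundy value = 1 ⊕ 1 ⊕ 1 = 1.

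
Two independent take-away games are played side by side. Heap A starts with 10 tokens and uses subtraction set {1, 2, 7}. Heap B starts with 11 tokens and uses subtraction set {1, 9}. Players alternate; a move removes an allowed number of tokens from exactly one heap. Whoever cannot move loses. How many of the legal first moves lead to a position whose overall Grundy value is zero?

0

Heap A, S = {1, 2, 7}:
n :  0  1  2  3  4  5  6  7  8  9 10
G :  0  1  2  0  1  2  0  1  2  0  1
G_A(10) = 1.
Heap B, S = {1, 9}:
G(0) = 0
G(1) = mex{0} = 1
G(2) = mex{1} = 0
G(3) = mex{0} = 1
G(4) = mex{1} = 0
G(5) = mex{0} = 1
G(6) = mex{1} = 0
G(7) = mex{0} = 1
G(8) = mex{1} = 0
G(9) = mex{0,0} = 1
G(10) = mex{1,1} = 0
G(11) = mex{0,0} = 1
G_B(11) = 1.
Combined Grundy value = 1 ⊕ 1 = 0.
A winning move leaves total XOR = 0, i.e. changes one component's Grundy value g to g ⊕ X where X is the current total.
Heap A: target g' = 1⊕0 = 1, but every legal move changes the Grundy value (mex property), so 0 moves.
Heap B: target g' = 1⊕0 = 1, but every legal move changes the Grundy value (mex property), so 0 moves.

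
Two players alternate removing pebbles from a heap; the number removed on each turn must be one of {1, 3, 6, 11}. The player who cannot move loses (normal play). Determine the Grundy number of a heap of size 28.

n :  0  1  2  3  4  5  6  7  8  9 10 11 12 13 14 15 16 17 18 19 20 21 22 23 24 25 26 27 28
G :  0  1  0  1  0  1  2  3  2  0  1  3  4  2  0  1  0  1  0  1  2  3  2  0  1  3  4  2  0

0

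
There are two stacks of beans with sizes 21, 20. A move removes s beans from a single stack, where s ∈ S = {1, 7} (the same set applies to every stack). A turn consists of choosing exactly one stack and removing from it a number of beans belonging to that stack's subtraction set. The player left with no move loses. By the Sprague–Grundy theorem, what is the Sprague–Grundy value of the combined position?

1

All stacks use S = {1, 7}:
G(0) = 0
G(1) = mex{0} = 1
G(2) = mex{1} = 0
G(3) = mex{0} = 1
G(4) = mex{1} = 0
G(5) = mex{0} = 1
G(6) = mex{1} = 0
G(7) = mex{0,0} = 1
G(8) = mex{1,1} = 0
G(9) = mex{0,0} = 1
G(10) = mex{1,1} = 0
G(11) = mex{0,0} = 1
G(12) = mex{1,1} = 0
G(13) = mex{0,0} = 1
G(14) = mex{1,1} = 0
G(15) = mex{0,0} = 1
G(16) = mex{1,1} = 0
G(17) = mex{0,0} = 1
G(18) = mex{1,1} = 0
G(19) = mex{0,0} = 1
G(20) = mex{1,1} = 0
G(21) = mex{0,0} = 1
Stack A: G(21) = 1.
Stack B: G(20) = 0.
Combined Grundy value = 1 ⊕ 0 = 1.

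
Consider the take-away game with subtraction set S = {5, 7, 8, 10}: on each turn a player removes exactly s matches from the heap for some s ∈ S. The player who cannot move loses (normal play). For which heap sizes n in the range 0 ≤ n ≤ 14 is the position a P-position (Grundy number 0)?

0, 1, 2, 3, 4

G(0) = 0
G(1) = mex{} = 0
G(2) = mex{} = 0
G(3) = mex{} = 0
G(4) = mex{} = 0
G(5) = mex{0} = 1
G(6) = mex{0} = 1
G(7) = mex{0,0} = 1
G(8) = mex{0,0,0} = 1
G(9) = mex{0,0,0} = 1
G(10) = mex{1,0,0,0} = 2
G(11) = mex{1,0,0,0} = 2
G(12) = mex{1,1,0,0} = 2
G(13) = mex{1,1,1,0} = 2
G(14) = mex{1,1,1,0} = 2
P-positions are exactly the n with G(n) = 0.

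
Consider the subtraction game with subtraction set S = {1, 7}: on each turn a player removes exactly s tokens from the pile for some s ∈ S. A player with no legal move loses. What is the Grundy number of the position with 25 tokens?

n :  0  1  2  3  4  5  6  7  8  9 10 11 12 13 14 15 16 17 18 19 20 21 22 23 24 25
G :  0  1  0  1  0  1  0  1  0  1  0  1  0  1  0  1  0  1  0  1  0  1  0  1  0  1

1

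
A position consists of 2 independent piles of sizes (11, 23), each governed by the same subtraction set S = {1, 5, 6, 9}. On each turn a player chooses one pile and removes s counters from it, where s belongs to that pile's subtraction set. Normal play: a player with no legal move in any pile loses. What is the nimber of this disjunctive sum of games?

All piles use S = {1, 5, 6, 9}:
n :  0  1  2  3  4  5  6  7  8  9 10 11 12 13 14 15 16 17 18 19 20 21 22 23
G :  0  1  0  1  0  1  2  3  2  3  2  3  0  1  0  1  0  1  2  3  2  3  2  3
Pile A: G(11) = 3.
Pile B: G(23) = 3.
Combined Grundy value = 3 ⊕ 3 = 0.

0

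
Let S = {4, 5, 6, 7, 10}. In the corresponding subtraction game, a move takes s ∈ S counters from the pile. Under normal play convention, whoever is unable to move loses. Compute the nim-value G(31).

0

G(0) = 0
G(1) = mex{} = 0
G(2) = mex{} = 0
G(3) = mex{} = 0
G(4) = mex{0} = 1
G(5) = mex{0,0} = 1
G(6) = mex{0,0,0} = 1
G(7) = mex{0,0,0,0} = 1
G(8) = mex{1,0,0,0} = 2
G(9) = mex{1,1,0,0} = 2
G(10) = mex{1,1,1,0,0} = 2
G(11) = mex{1,1,1,1,0} = 2
G(12) = mex{2,1,1,1,0} = 3
G(13) = mex{2,2,1,1,0} = 3
G(14) = mex{2,2,2,1,1} = 0
G(15) = mex{2,2,2,2,1} = 0
G(16) = mex{3,2,2,2,1} = 0
G(17) = mex{3,3,2,2,1} = 0
G(18) = mex{0,3,3,2,2} = 1
G(19) = mex{0,0,3,3,2} = 1
G(20) = mex{0,0,0,3,2} = 1
G(21) = mex{0,0,0,0,2} = 1
G(22) = mex{1,0,0,0,3} = 2
G(23) = mex{1,1,0,0,3} = 2
G(24) = mex{1,1,1,0,0} = 2
G(25) = mex{1,1,1,1,0} = 2
G(26) = mex{2,1,1,1,0} = 3
G(27) = mex{2,2,1,1,0} = 3
G(28) = mex{2,2,2,1,1} = 0
G(29) = mex{2,2,2,2,1} = 0
G(30) = mex{3,2,2,2,1} = 0
G(31) = mex{3,3,2,2,1} = 0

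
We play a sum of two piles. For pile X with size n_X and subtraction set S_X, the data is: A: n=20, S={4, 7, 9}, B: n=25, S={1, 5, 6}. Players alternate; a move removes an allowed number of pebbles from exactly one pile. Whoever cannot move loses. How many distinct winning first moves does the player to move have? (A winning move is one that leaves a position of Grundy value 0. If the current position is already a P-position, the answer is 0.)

0

Pile A, S = {4, 7, 9}:
G(0) = 0
G(1) = mex{} = 0
G(2) = mex{} = 0
G(3) = mex{} = 0
G(4) = mex{0} = 1
G(5) = mex{0} = 1
G(6) = mex{0} = 1
G(7) = mex{0,0} = 1
G(8) = mex{1,0} = 2
G(9) = mex{1,0,0} = 2
G(10) = mex{1,0,0} = 2
G(11) = mex{1,1,0} = 2
G(12) = mex{2,1,0} = 3
G(13) = mex{2,1,1} = 0
G(14) = mex{2,1,1} = 0
G(15) = mex{2,2,1} = 0
G(16) = mex{3,2,1} = 0
G(17) = mex{0,2,2} = 1
G(18) = mex{0,2,2} = 1
G(19) = mex{0,3,2} = 1
G(20) = mex{0,0,2} = 1
G_A(20) = 1.
Pile B, S = {1, 5, 6}:
G(0) = 0
G(1) = mex{0} = 1
G(2) = mex{1} = 0
G(3) = mex{0} = 1
G(4) = mex{1} = 0
G(5) = mex{0,0} = 1
G(6) = mex{1,1,0} = 2
G(7) = mex{2,0,1} = 3
G(8) = mex{3,1,0} = 2
G(9) = mex{2,0,1} = 3
G(10) = mex{3,1,0} = 2
G(11) = mex{2,2,1} = 0
G(12) = mex{0,3,2} = 1
G(13) = mex{1,2,3} = 0
G(14) = mex{0,3,2} = 1
G(15) = mex{1,2,3} = 0
G(16) = mex{0,0,2} = 1
G(17) = mex{1,1,0} = 2
G(18) = mex{2,0,1} = 3
G(19) = mex{3,1,0} = 2
G(20) = mex{2,0,1} = 3
G(21) = mex{3,1,0} = 2
G(22) = mex{2,2,1} = 0
G(23) = mex{0,3,2} = 1
G(24) = mex{1,2,3} = 0
G(25) = mex{0,3,2} = 1
G_B(25) = 1.
Combined Grundy value = 1 ⊕ 1 = 0.
A winning move leaves total XOR = 0, i.e. changes one component's Grundy value g to g ⊕ X where X is the current total.
Pile A: target g' = 1⊕0 = 1, but every legal move changes the Grundy value (mex property), so 0 moves.
Pile B: target g' = 1⊕0 = 1, but every legal move changes the Grundy value (mex property), so 0 moves.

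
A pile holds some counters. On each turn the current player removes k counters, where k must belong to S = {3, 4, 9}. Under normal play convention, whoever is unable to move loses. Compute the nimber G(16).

1

n :  0  1  2  3  4  5  6  7  8  9 10 11 12 13 14 15 16
G :  0  0  0  1  1  1  2  0  0  3  1  1  2  0  0  0  1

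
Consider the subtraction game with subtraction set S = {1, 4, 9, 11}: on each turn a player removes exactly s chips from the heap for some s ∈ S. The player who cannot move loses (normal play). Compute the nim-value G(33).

n :  0  1  2  3  4  5  6  7  8  9 10 11 12 13 14 15 16 17 18 19 20 21 22 23 24 25 26 27 28 29 30 31 32 33
G :  0  1  0  1  2  0  1  0  1  2  0  1  0  1  2  0  1  0  1  2  0  1  0  1  2  0  1  0  1  2  0  1  0  1

1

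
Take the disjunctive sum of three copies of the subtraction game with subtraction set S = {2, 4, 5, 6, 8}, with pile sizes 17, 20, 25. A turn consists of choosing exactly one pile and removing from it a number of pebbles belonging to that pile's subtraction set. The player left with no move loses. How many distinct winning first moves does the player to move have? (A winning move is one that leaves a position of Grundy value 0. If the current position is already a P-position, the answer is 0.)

All piles use S = {2, 4, 5, 6, 8}:
n :  0  1  2  3  4  5  6  7  8  9 10 11 12 13 14 15 16 17 18 19 20 21 22 23 24 25
G :  0  0  1  1  2  2  3  3  4  4  0  0  1  1  2  2  3  3  4  4  0  0  1  1  2  2
Pile A: G(17) = 3.
Pile B: G(20) = 0.
Pile C: G(25) = 2.
Combined Grundy value = 3 ⊕ 0 ⊕ 2 = 1.
A winning move leaves total XOR = 0, i.e. changes one component's Grundy value g to g ⊕ X where X is the current total.
Pile A: need g' = 3⊕1 = 2. Options: 17−2→G=2, 17−4→G=1, 17−5→G=1, 17−6→G=0, 17−8→G=4. Hits: 1.
Pile B: need g' = 0⊕1 = 1. Options: 20−2→G=4, 20−4→G=3, 20−5→G=2, 20−6→G=2, 20−8→G=1. Hits: 1.
Pile C: need g' = 2⊕1 = 3. Options: 25−2→G=1, 25−4→G=0, 25−5→G=0, 25−6→G=4, 25−8→G=3. Hits: 1.

3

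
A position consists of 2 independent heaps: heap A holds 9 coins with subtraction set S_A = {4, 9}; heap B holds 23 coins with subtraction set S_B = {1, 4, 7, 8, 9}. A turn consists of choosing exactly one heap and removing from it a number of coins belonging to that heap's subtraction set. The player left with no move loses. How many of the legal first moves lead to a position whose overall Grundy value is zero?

2

Heap A, S = {4, 9}:
n : 0 1 2 3 4 5 6 7 8 9
G : 0 0 0 0 1 1 1 1 0 2
G_A(9) = 2.
Heap B, S = {1, 4, 7, 8, 9}:
G(0) = 0
G(1) = mex{0} = 1
G(2) = mex{1} = 0
G(3) = mex{0} = 1
G(4) = mex{1,0} = 2
G(5) = mex{2,1} = 0
G(6) = mex{0,0} = 1
G(7) = mex{1,1,0} = 2
G(8) = mex{2,2,1,0} = 3
G(9) = mex{3,0,0,1,0} = 2
G(10) = mex{2,1,1,0,1} = 3
G(11) = mex{3,2,2,1,0} = 4
G(12) = mex{4,3,0,2,1} = 5
G(13) = mex{5,2,1,0,2} = 3
G(14) = mex{3,3,2,1,0} = 4
G(15) = mex{4,4,3,2,1} = 0
G(16) = mex{0,5,2,3,2} = 1
G(17) = mex{1,3,3,2,3} = 0
G(18) = mex{0,4,4,3,2} = 1
G(19) = mex{1,0,5,4,3} = 2
G(20) = mex{2,1,3,5,4} = 0
G(21) = mex{0,0,4,3,5} = 1
G(22) = mex{1,1,0,4,3} = 2
G(23) = mex{2,2,1,0,4} = 3
G_B(23) = 3.
Combined Grundy value = 2 ⊕ 3 = 1.
A winning move leaves total XOR = 0, i.e. changes one component's Grundy value g to g ⊕ X where X is the current total.
Heap A: need g' = 2⊕1 = 3. Options: 9−4→G=1, 9−9→G=0. Hits: 0.
Heap B: need g' = 3⊕1 = 2. Options: 23−1→G=2, 23−4→G=2, 23−7→G=1, 23−8→G=0, 23−9→G=4. Hits: 2.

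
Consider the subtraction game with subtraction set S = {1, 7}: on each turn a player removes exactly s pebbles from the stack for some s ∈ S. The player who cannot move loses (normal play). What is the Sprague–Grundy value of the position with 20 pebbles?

0

n :  0  1  2  3  4  5  6  7  8  9 10 11 12 13 14 15 16 17 18 19 20
G :  0  1  0  1  0  1  0  1  0  1  0  1  0  1  0  1  0  1  0  1  0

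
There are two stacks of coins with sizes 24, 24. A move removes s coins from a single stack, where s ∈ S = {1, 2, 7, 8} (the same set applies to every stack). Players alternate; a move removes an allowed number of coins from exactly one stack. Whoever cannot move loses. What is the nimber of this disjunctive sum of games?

0

All stacks use S = {1, 2, 7, 8}:
n :  0  1  2  3  4  5  6  7  8  9 10 11 12 13 14 15 16 17 18 19 20 21 22 23 24
G :  0  1  2  0  1  2  0  1  2  0  1  2  0  1  2  0  1  2  0  1  2  0  1  2  0
Stack A: G(24) = 0.
Stack B: G(24) = 0.
Combined Grundy value = 0 ⊕ 0 = 0.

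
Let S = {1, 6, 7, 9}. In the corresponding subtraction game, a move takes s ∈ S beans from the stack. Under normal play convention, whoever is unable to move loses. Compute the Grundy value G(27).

n :  0  1  2  3  4  5  6  7  8  9 10 11 12 13 14 15 16 17 18 19 20 21 22 23 24 25 26 27
G :  0  1  0  1  0  1  2  3  2  3  2  3  0  1  0  1  0  1  2  3  2  3  2  3  0  1  0  1

1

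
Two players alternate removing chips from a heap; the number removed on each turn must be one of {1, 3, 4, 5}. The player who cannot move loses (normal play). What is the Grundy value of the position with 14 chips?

2

n :  0  1  2  3  4  5  6  7  8  9 10 11 12 13 14
G :  0  1  0  1  2  3  2  3  0  1  0  1  2  3  2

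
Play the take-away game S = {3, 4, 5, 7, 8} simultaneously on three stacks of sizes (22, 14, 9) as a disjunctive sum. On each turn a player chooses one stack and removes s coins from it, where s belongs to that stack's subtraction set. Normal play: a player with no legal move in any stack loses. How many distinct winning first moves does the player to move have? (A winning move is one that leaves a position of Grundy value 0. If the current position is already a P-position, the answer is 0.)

7

All stacks use S = {3, 4, 5, 7, 8}:
n :  0  1  2  3  4  5  6  7  8  9 10 11 12 13 14 15 16 17 18 19 20 21 22
G :  0  0  0  1  1  1  2  2  2  3  3  0  0  0  1  1  1  2  2  2  3  3  0
Stack A: G(22) = 0.
Stack B: G(14) = 1.
Stack C: G(9) = 3.
Combined Grundy value = 0 ⊕ 1 ⊕ 3 = 2.
A winning move leaves total XOR = 0, i.e. changes one component's Grundy value g to g ⊕ X where X is the current total.
Stack A: need g' = 0⊕2 = 2. Options: 22−3→G=2, 22−4→G=2, 22−5→G=2, 22−7→G=1, 22−8→G=1. Hits: 3.
Stack B: need g' = 1⊕2 = 3. Options: 14−3→G=0, 14−4→G=3, 14−5→G=3, 14−7→G=2, 14−8→G=2. Hits: 2.
Stack C: need g' = 3⊕2 = 1. Options: 9−3→G=2, 9−4→G=1, 9−5→G=1, 9−7→G=0, 9−8→G=0. Hits: 2.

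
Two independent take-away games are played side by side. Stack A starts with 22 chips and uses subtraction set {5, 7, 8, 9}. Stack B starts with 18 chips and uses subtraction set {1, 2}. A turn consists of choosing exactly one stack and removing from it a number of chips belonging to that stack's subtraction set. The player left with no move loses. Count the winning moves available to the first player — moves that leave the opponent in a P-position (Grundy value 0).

Stack A, S = {5, 7, 8, 9}:
G(0) = 0
G(1) = mex{} = 0
G(2) = mex{} = 0
G(3) = mex{} = 0
G(4) = mex{} = 0
G(5) = mex{0} = 1
G(6) = mex{0} = 1
G(7) = mex{0,0} = 1
G(8) = mex{0,0,0} = 1
G(9) = mex{0,0,0,0} = 1
G(10) = mex{1,0,0,0} = 2
G(11) = mex{1,0,0,0} = 2
G(12) = mex{1,1,0,0} = 2
G(13) = mex{1,1,1,0} = 2
G(14) = mex{1,1,1,1} = 0
G(15) = mex{2,1,1,1} = 0
G(16) = mex{2,1,1,1} = 0
G(17) = mex{2,2,1,1} = 0
G(18) = mex{2,2,2,1} = 0
G(19) = mex{0,2,2,2} = 1
G(20) = mex{0,2,2,2} = 1
G(21) = mex{0,0,2,2} = 1
G(22) = mex{0,0,0,2} = 1
G_A(22) = 1.
Stack B, S = {1, 2}:
G(0) = 0
G(1) = mex{0} = 1
G(2) = mex{1,0} = 2
G(3) = mex{2,1} = 0
G(4) = mex{0,2} = 1
G(5) = mex{1,0} = 2
G(6) = mex{2,1} = 0
G(7) = mex{0,2} = 1
G(8) = mex{1,0} = 2
G(9) = mex{2,1} = 0
G(10) = mex{0,2} = 1
G(11) = mex{1,0} = 2
G(12) = mex{2,1} = 0
G(13) = mex{0,2} = 1
G(14) = mex{1,0} = 2
G(15) = mex{2,1} = 0
G(16) = mex{0,2} = 1
G(17) = mex{1,0} = 2
G(18) = mex{2,1} = 0
G_B(18) = 0.
Combined Grundy value = 1 ⊕ 0 = 1.
A winning move leaves total XOR = 0, i.e. changes one component's Grundy value g to g ⊕ X where X is the current total.
Stack A: need g' = 1⊕1 = 0. Options: 22−5→G=0, 22−7→G=0, 22−8→G=0, 22−9→G=2. Hits: 3.
Stack B: need g' = 0⊕1 = 1. Options: 18−1→G=2, 18−2→G=1. Hits: 1.

4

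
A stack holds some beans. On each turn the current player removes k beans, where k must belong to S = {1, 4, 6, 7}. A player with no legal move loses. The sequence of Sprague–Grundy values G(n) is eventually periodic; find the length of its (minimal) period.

13

n :  0  1  2  3  4  5  6  7  8  9 10 11 12 13 14 15 16 17 18 19 20 21 22 23 24 25 26 27
G :  0  1  0  1  2  0  1  2  3  2  0  1  2  0  1  0  1  2  0  1  2  3  2  0  1  2  0  1
G(n+13) = G(n) holds for n = 0,…,6 (a full window of length max(S) = 7), so the sequence is purely periodic with period 13.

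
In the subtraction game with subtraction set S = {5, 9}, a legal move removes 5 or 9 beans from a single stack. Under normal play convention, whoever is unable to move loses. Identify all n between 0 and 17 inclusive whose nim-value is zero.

0, 1, 2, 3, 4, 14, 15, 16, 17

n :  0  1  2  3  4  5  6  7  8  9 10 11 12 13 14 15 16 17
G :  0  0  0  0  0  1  1  1  1  1  2  2  2  2  0  0  0  0
P-positions are exactly the n with G(n) = 0.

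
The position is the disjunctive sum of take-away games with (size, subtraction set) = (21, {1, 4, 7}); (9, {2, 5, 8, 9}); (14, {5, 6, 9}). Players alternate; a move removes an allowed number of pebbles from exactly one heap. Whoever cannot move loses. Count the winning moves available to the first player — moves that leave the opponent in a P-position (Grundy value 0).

Heap A, S = {1, 4, 7}:
n :  0  1  2  3  4  5  6  7  8  9 10 11 12 13 14 15 16 17 18 19 20 21
G :  0  1  0  1  2  0  1  2  0  1  0  1  2  0  1  2  0  1  0  1  2  0
G_A(21) = 0.
Heap B, S = {2, 5, 8, 9}:
n : 0 1 2 3 4 5 6 7 8 9
G : 0 0 1 1 0 2 1 0 2 1
G_B(9) = 1.
Heap C, S = {5, 6, 9}:
n :  0  1  2  3  4  5  6  7  8  9 10 11 12 13 14
G :  0  0  0  0  0  1  1  1  1  1  2  2  2  2  0
G_C(14) = 0.
Combined Grundy value = 0 ⊕ 1 ⊕ 0 = 1.
A winning move leaves total XOR = 0, i.e. changes one component's Grundy value g to g ⊕ X where X is the current total.
Heap A: need g' = 0⊕1 = 1. Options: 21−1→G=2, 21−4→G=1, 21−7→G=1. Hits: 2.
Heap B: need g' = 1⊕1 = 0. Options: 9−2→G=0, 9−5→G=0, 9−8→G=0, 9−9→G=0. Hits: 4.
Heap C: need g' = 0⊕1 = 1. Options: 14−5→G=1, 14−6→G=1, 14−9→G=1. Hits: 3.

9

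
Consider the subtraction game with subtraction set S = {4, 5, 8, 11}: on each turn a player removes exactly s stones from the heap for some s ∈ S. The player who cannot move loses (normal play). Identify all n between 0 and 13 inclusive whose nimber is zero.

0, 1, 2, 3

G(0) = 0
G(1) = mex{} = 0
G(2) = mex{} = 0
G(3) = mex{} = 0
G(4) = mex{0} = 1
G(5) = mex{0,0} = 1
G(6) = mex{0,0} = 1
G(7) = mex{0,0} = 1
G(8) = mex{1,0,0} = 2
G(9) = mex{1,1,0} = 2
G(10) = mex{1,1,0} = 2
G(11) = mex{1,1,0,0} = 2
G(12) = mex{2,1,1,0} = 3
G(13) = mex{2,2,1,0} = 3
P-positions are exactly the n with G(n) = 0.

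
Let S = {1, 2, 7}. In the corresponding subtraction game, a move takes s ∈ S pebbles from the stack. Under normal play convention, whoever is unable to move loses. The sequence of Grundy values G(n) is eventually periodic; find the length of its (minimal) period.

3

G(0) = 0
G(1) = mex{0} = 1
G(2) = mex{1,0} = 2
G(3) = mex{2,1} = 0
G(4) = mex{0,2} = 1
G(5) = mex{1,0} = 2
G(6) = mex{2,1} = 0
G(7) = mex{0,2,0} = 1
G(8) = mex{1,0,1} = 2
G(9) = mex{2,1,2} = 0
G(10) = mex{0,2,0} = 1
G(11) = mex{1,0,1} = 2
G(12) = mex{2,1,2} = 0
G(13) = mex{0,2,0} = 1
G(14) = mex{1,0,1} = 2
G(n+3) = G(n) holds for n = 0,…,6 (a full window of length max(S) = 7), so the sequence is purely periodic with period 3.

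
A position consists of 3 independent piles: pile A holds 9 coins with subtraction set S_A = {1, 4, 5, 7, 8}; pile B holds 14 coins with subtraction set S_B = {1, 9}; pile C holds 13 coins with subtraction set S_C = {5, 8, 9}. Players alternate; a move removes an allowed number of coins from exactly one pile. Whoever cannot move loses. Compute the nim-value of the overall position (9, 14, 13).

Pile A, S = {1, 4, 5, 7, 8}:
G(0) = 0
G(1) = mex{0} = 1
G(2) = mex{1} = 0
G(3) = mex{0} = 1
G(4) = mex{1,0} = 2
G(5) = mex{2,1,0} = 3
G(6) = mex{3,0,1} = 2
G(7) = mex{2,1,0,0} = 3
G(8) = mex{3,2,1,1,0} = 4
G(9) = mex{4,3,2,0,1} = 5
G_A(9) = 5.
Pile B, S = {1, 9}:
n :  0  1  2  3  4  5  6  7  8  9 10 11 12 13 14
G :  0  1  0  1  0  1  0  1  0  1  0  1  0  1  0
G_B(14) = 0.
Pile C, S = {5, 8, 9}:
G(0) = 0
G(1) = mex{} = 0
G(2) = mex{} = 0
G(3) = mex{} = 0
G(4) = mex{} = 0
G(5) = mex{0} = 1
G(6) = mex{0} = 1
G(7) = mex{0} = 1
G(8) = mex{0,0} = 1
G(9) = mex{0,0,0} = 1
G(10) = mex{1,0,0} = 2
G(11) = mex{1,0,0} = 2
G(12) = mex{1,0,0} = 2
G(13) = mex{1,1,0} = 2
G_C(13) = 2.
Combined Grundy value = 5 ⊕ 0 ⊕ 2 = 7.

7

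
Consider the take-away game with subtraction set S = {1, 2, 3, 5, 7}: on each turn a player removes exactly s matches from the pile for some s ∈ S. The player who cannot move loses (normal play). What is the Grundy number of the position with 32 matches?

n :  0  1  2  3  4  5  6  7  8  9 10 11 12 13 14 15 16 17 18 19 20 21 22 23 24 25 26 27 28 29 30 31 32
G :  0  1  2  3  0  1  2  3  0  1  2  3  0  1  2  3  0  1  2  3  0  1  2  3  0  1  2  3  0  1  2  3  0

0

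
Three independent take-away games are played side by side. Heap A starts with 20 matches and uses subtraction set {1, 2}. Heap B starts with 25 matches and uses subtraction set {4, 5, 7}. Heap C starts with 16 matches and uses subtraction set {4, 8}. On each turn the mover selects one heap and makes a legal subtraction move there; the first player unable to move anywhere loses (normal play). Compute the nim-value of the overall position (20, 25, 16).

3

Heap A, S = {1, 2}:
G(0) = 0
G(1) = mex{0} = 1
G(2) = mex{1,0} = 2
G(3) = mex{2,1} = 0
G(4) = mex{0,2} = 1
G(5) = mex{1,0} = 2
G(6) = mex{2,1} = 0
G(7) = mex{0,2} = 1
G(8) = mex{1,0} = 2
G(9) = mex{2,1} = 0
G(10) = mex{0,2} = 1
G(11) = mex{1,0} = 2
G(12) = mex{2,1} = 0
G(13) = mex{0,2} = 1
G(14) = mex{1,0} = 2
G(15) = mex{2,1} = 0
G(16) = mex{0,2} = 1
G(17) = mex{1,0} = 2
G(18) = mex{2,1} = 0
G(19) = mex{0,2} = 1
G(20) = mex{1,0} = 2
G_A(20) = 2.
Heap B, S = {4, 5, 7}:
G(0) = 0
G(1) = mex{} = 0
G(2) = mex{} = 0
G(3) = mex{} = 0
G(4) = mex{0} = 1
G(5) = mex{0,0} = 1
G(6) = mex{0,0} = 1
G(7) = mex{0,0,0} = 1
G(8) = mex{1,0,0} = 2
G(9) = mex{1,1,0} = 2
G(10) = mex{1,1,0} = 2
G(11) = mex{1,1,1} = 0
G(12) = mex{2,1,1} = 0
G(13) = mex{2,2,1} = 0
G(14) = mex{2,2,1} = 0
G(15) = mex{0,2,2} = 1
G(16) = mex{0,0,2} = 1
G(17) = mex{0,0,2} = 1
G(18) = mex{0,0,0} = 1
G(19) = mex{1,0,0} = 2
G(20) = mex{1,1,0} = 2
G(21) = mex{1,1,0} = 2
G(22) = mex{1,1,1} = 0
G(23) = mex{2,1,1} = 0
G(24) = mex{2,2,1} = 0
G(25) = mex{2,2,1} = 0
G_B(25) = 0.
Heap C, S = {4, 8}:
n :  0  1  2  3  4  5  6  7  8  9 10 11 12 13 14 15 16
G :  0  0  0  0  1  1  1  1  2  2  2  2  0  0  0  0  1
G_C(16) = 1.
Combined Grundy value = 2 ⊕ 0 ⊕ 1 = 3.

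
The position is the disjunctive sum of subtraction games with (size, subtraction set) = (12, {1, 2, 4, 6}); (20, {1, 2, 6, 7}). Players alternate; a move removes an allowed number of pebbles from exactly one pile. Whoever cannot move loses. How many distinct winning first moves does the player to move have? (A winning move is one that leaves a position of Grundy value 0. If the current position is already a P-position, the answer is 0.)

0

Pile A, S = {1, 2, 4, 6}:
n :  0  1  2  3  4  5  6  7  8  9 10 11 12
G :  0  1  2  0  1  2  3  4  0  1  2  0  1
G_A(12) = 1.
Pile B, S = {1, 2, 6, 7}:
G(0) = 0
G(1) = mex{0} = 1
G(2) = mex{1,0} = 2
G(3) = mex{2,1} = 0
G(4) = mex{0,2} = 1
G(5) = mex{1,0} = 2
G(6) = mex{2,1,0} = 3
G(7) = mex{3,2,1,0} = 4
G(8) = mex{4,3,2,1} = 0
G(9) = mex{0,4,0,2} = 1
G(10) = mex{1,0,1,0} = 2
G(11) = mex{2,1,2,1} = 0
G(12) = mex{0,2,3,2} = 1
G(13) = mex{1,0,4,3} = 2
G(14) = mex{2,1,0,4} = 3
G(15) = mex{3,2,1,0} = 4
G(16) = mex{4,3,2,1} = 0
G(17) = mex{0,4,0,2} = 1
G(18) = mex{1,0,1,0} = 2
G(19) = mex{2,1,2,1} = 0
G(20) = mex{0,2,3,2} = 1
G_B(20) = 1.
Combined Grundy value = 1 ⊕ 1 = 0.
A winning move leaves total XOR = 0, i.e. changes one component's Grundy value g to g ⊕ X where X is the current total.
Pile A: target g' = 1⊕0 = 1, but every legal move changes the Grundy value (mex property), so 0 moves.
Pile B: target g' = 1⊕0 = 1, but every legal move changes the Grundy value (mex property), so 0 moves.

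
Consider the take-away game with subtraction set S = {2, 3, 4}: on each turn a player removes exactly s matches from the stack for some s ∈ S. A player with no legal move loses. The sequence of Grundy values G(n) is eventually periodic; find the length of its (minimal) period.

G(0) = 0
G(1) = mex{} = 0
G(2) = mex{0} = 1
G(3) = mex{0,0} = 1
G(4) = mex{1,0,0} = 2
G(5) = mex{1,1,0} = 2
G(6) = mex{2,1,1} = 0
G(7) = mex{2,2,1} = 0
G(8) = mex{0,2,2} = 1
G(9) = mex{0,0,2} = 1
G(10) = mex{1,0,0} = 2
G(11) = mex{1,1,0} = 2
G(12) = mex{2,1,1} = 0
G(13) = mex{2,2,1} = 0
G(14) = mex{0,2,2} = 1
G(n+6) = G(n) holds for n = 0,…,3 (a full window of length max(S) = 4), so the sequence is purely periodic with period 6.

6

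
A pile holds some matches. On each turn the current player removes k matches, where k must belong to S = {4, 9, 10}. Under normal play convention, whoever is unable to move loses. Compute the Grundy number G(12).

1

G(0) = 0
G(1) = mex{} = 0
G(2) = mex{} = 0
G(3) = mex{} = 0
G(4) = mex{0} = 1
G(5) = mex{0} = 1
G(6) = mex{0} = 1
G(7) = mex{0} = 1
G(8) = mex{1} = 0
G(9) = mex{1,0} = 2
G(10) = mex{1,0,0} = 2
G(11) = mex{1,0,0} = 2
G(12) = mex{0,0,0} = 1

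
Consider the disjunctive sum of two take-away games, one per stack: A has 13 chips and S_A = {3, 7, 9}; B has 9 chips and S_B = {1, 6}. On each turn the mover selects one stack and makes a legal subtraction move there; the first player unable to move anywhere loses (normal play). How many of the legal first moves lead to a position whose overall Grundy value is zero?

1

Stack A, S = {3, 7, 9}:
n :  0  1  2  3  4  5  6  7  8  9 10 11 12 13
G :  0  0  0  1  1  1  0  2  2  1  3  3  0  2
G_A(13) = 2.
Stack B, S = {1, 6}:
n : 0 1 2 3 4 5 6 7 8 9
G : 0 1 0 1 0 1 2 0 1 0
G_B(9) = 0.
Combined Grundy value = 2 ⊕ 0 = 2.
A winning move leaves total XOR = 0, i.e. changes one component's Grundy value g to g ⊕ X where X is the current total.
Stack A: need g' = 2⊕2 = 0. Options: 13−3→G=3, 13−7→G=0, 13−9→G=1. Hits: 1.
Stack B: need g' = 0⊕2 = 2. Options: 9−1→G=1, 9−6→G=1. Hits: 0.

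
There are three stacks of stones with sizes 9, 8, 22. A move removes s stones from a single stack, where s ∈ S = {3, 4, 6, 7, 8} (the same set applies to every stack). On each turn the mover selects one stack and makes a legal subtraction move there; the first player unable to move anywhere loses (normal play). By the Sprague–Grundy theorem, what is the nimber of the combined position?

1

All stacks use S = {3, 4, 6, 7, 8}:
G(0) = 0
G(1) = mex{} = 0
G(2) = mex{} = 0
G(3) = mex{0} = 1
G(4) = mex{0,0} = 1
G(5) = mex{0,0} = 1
G(6) = mex{1,0,0} = 2
G(7) = mex{1,1,0,0} = 2
G(8) = mex{1,1,0,0,0} = 2
G(9) = mex{2,1,1,0,0} = 3
G(10) = mex{2,2,1,1,0} = 3
G(11) = mex{2,2,1,1,1} = 0
G(12) = mex{3,2,2,1,1} = 0
G(13) = mex{3,3,2,2,1} = 0
G(14) = mex{0,3,2,2,2} = 1
G(15) = mex{0,0,3,2,2} = 1
G(16) = mex{0,0,3,3,2} = 1
G(17) = mex{1,0,0,3,3} = 2
G(18) = mex{1,1,0,0,3} = 2
G(19) = mex{1,1,0,0,0} = 2
G(20) = mex{2,1,1,0,0} = 3
G(21) = mex{2,2,1,1,0} = 3
G(22) = mex{2,2,1,1,1} = 0
Stack A: G(9) = 3.
Stack B: G(8) = 2.
Stack C: G(22) = 0.
Combined Grundy value = 3 ⊕ 2 ⊕ 0 = 1.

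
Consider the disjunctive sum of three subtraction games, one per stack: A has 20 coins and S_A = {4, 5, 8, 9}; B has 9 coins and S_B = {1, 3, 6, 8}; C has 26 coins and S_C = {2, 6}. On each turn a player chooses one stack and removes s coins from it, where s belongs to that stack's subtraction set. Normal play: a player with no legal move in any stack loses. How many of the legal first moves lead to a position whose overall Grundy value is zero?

0

Stack A, S = {4, 5, 8, 9}:
G(0) = 0
G(1) = mex{} = 0
G(2) = mex{} = 0
G(3) = mex{} = 0
G(4) = mex{0} = 1
G(5) = mex{0,0} = 1
G(6) = mex{0,0} = 1
G(7) = mex{0,0} = 1
G(8) = mex{1,0,0} = 2
G(9) = mex{1,1,0,0} = 2
G(10) = mex{1,1,0,0} = 2
G(11) = mex{1,1,0,0} = 2
G(12) = mex{2,1,1,0} = 3
G(13) = mex{2,2,1,1} = 0
G(14) = mex{2,2,1,1} = 0
G(15) = mex{2,2,1,1} = 0
G(16) = mex{3,2,2,1} = 0
G(17) = mex{0,3,2,2} = 1
G(18) = mex{0,0,2,2} = 1
G(19) = mex{0,0,2,2} = 1
G(20) = mex{0,0,3,2} = 1
G_A(20) = 1.
Stack B, S = {1, 3, 6, 8}:
G(0) = 0
G(1) = mex{0} = 1
G(2) = mex{1} = 0
G(3) = mex{0,0} = 1
G(4) = mex{1,1} = 0
G(5) = mex{0,0} = 1
G(6) = mex{1,1,0} = 2
G(7) = mex{2,0,1} = 3
G(8) = mex{3,1,0,0} = 2
G(9) = mex{2,2,1,1} = 0
G_B(9) = 0.
Stack C, S = {2, 6}:
G(0) = 0
G(1) = mex{} = 0
G(2) = mex{0} = 1
G(3) = mex{0} = 1
G(4) = mex{1} = 0
G(5) = mex{1} = 0
G(6) = mex{0,0} = 1
G(7) = mex{0,0} = 1
G(8) = mex{1,1} = 0
G(9) = mex{1,1} = 0
G(10) = mex{0,0} = 1
G(11) = mex{0,0} = 1
G(12) = mex{1,1} = 0
G(13) = mex{1,1} = 0
G(14) = mex{0,0} = 1
G(15) = mex{0,0} = 1
G(16) = mex{1,1} = 0
G(17) = mex{1,1} = 0
G(18) = mex{0,0} = 1
G(19) = mex{0,0} = 1
G(20) = mex{1,1} = 0
G(21) = mex{1,1} = 0
G(22) = mex{0,0} = 1
G(23) = mex{0,0} = 1
G(24) = mex{1,1} = 0
G(25) = mex{1,1} = 0
G(26) = mex{0,0} = 1
G_C(26) = 1.
Combined Grundy value = 1 ⊕ 0 ⊕ 1 = 0.
A winning move leaves total XOR = 0, i.e. changes one component's Grundy value g to g ⊕ X where X is the current total.
Stack A: target g' = 1⊕0 = 1, but every legal move changes the Grundy value (mex property), so 0 moves.
Stack B: target g' = 0⊕0 = 0, but every legal move changes the Grundy value (mex property), so 0 moves.
Stack C: target g' = 1⊕0 = 1, but every legal move changes the Grundy value (mex property), so 0 moves.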